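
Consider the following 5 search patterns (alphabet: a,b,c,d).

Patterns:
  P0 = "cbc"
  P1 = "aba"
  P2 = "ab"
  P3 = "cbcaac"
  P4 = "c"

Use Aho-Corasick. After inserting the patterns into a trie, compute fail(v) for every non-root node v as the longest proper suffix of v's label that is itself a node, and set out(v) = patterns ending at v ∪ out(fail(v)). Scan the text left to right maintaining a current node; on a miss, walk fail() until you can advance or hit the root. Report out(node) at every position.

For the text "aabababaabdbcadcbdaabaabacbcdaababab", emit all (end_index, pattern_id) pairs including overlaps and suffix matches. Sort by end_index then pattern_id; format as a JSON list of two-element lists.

Build:
Trie nodes:
  0='ε' goto a→4 c→1
  1='c' goto b→2  [P4 ends]
  2='cb' goto c→3
  3='cbc' goto a→7  [P0 ends]
  4='a' goto b→5
  5='ab' goto a→6  [P2 ends]
  6='aba' goto ·  [P1 ends]
  7='cbca' goto a→8
  8='cbcaa' goto c→9
  9='cbcaac' goto ·  [P3 ends]

BFS fail/out derivation:
  fail(1) 'c': from fail(0)=0 chase 'c': 0 ⇒ 0;  out={4}∪out(0)={4}
  fail(4) 'a': from fail(0)=0 chase 'a': 0 ⇒ 0;  out=∅∪out(0)=∅
  fail(2) 'cb': from fail(1)=0 chase 'b': 0 ⇒ 0;  out=∅∪out(0)=∅
  fail(5) 'ab': from fail(4)=0 chase 'b': 0 ⇒ 0;  out={2}∪out(0)={2}
  fail(3) 'cbc': from fail(2)=0 chase 'c': 0 ⇒ 1;  out={0}∪out(1)={0,4}
  fail(6) 'aba': from fail(5)=0 chase 'a': 0 ⇒ 4;  out={1}∪out(4)={1}
  fail(7) 'cbca': from fail(3)=1 chase 'a': 1→0 ⇒ 4;  out=∅∪out(4)=∅
  fail(8) 'cbcaa': from fail(7)=4 chase 'a': 4→0 ⇒ 4;  out=∅∪out(4)=∅
  fail(9) 'cbcaac': from fail(8)=4 chase 'c': 4→0 ⇒ 1;  out={3}∪out(1)={3,4}

Run:
[0] read 'a'  n0⇒n4
[1] read 'a'  n4⇒n4 ·f
[2] read 'b'  n4⇒n5  emit P2@[1:2]
[3] read 'a'  n5⇒n6  emit P1@[1:3]
[4] read 'b'  n6⇒n5 ·f  emit P2@[3:4]
[5] read 'a'  n5⇒n6  emit P1@[3:5]
[6] read 'b'  n6⇒n5 ·f  emit P2@[5:6]
[7] read 'a'  n5⇒n6  emit P1@[5:7]
[8] read 'a'  n6⇒n4 ·f
[9] read 'b'  n4⇒n5  emit P2@[8:9]
[10] read 'd'  n5⇒n0 ·f
[11] read 'b'  n0⇒n0
[12] read 'c'  n0⇒n1  emit P4@[12:12]
[13] read 'a'  n1⇒n4 ·f
[14] read 'd'  n4⇒n0 ·f
[15] read 'c'  n0⇒n1  emit P4@[15:15]
[16] read 'b'  n1⇒n2
[17] read 'd'  n2⇒n0 ·f
[18] read 'a'  n0⇒n4
[19] read 'a'  n4⇒n4 ·f
[20] read 'b'  n4⇒n5  emit P2@[19:20]
[21] read 'a'  n5⇒n6  emit P1@[19:21]
[22] read 'a'  n6⇒n4 ·f
[23] read 'b'  n4⇒n5  emit P2@[22:23]
[24] read 'a'  n5⇒n6  emit P1@[22:24]
[25] read 'c'  n6⇒n1 ·f  emit P4@[25:25]
[26] read 'b'  n1⇒n2
[27] read 'c'  n2⇒n3  emit P0@[25:27],P4@[27:27]
[28] read 'd'  n3⇒n0 ·f
[29] read 'a'  n0⇒n4
[30] read 'a'  n4⇒n4 ·f
[31] read 'b'  n4⇒n5  emit P2@[30:31]
[32] read 'a'  n5⇒n6  emit P1@[30:32]
[33] read 'b'  n6⇒n5 ·f  emit P2@[32:33]
[34] read 'a'  n5⇒n6  emit P1@[32:34]
[35] read 'b'  n6⇒n5 ·f  emit P2@[34:35]

Matches: [[2,2],[3,1],[4,2],[5,1],[6,2],[7,1],[9,2],[12,4],[15,4],[20,2],[21,1],[23,2],[24,1],[25,4],[27,0],[27,4],[31,2],[32,1],[33,2],[34,1],[35,2]]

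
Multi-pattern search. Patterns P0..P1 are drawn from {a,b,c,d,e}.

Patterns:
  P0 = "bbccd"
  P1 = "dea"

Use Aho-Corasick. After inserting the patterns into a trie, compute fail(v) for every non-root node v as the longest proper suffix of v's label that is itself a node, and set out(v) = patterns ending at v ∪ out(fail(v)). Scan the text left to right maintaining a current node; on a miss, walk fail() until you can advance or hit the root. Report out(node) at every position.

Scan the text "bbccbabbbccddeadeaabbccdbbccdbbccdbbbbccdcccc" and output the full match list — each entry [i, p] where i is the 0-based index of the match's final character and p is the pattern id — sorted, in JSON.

Build:
Trie (insert patterns):
  n0 'ε': b→1 d→6
  n1 'b': b→2
  n2 'bb': c→3
  n3 'bbc': c→4
  n4 'bbcc': d→5
  n5 'bbccd': ·  [P0 ends]
  n6 'd': e→7
  n7 'de': a→8
  n8 'dea': ·  [P1 ends]

BFS fail/out derivation:
  n1('b'): parent n0 fail=0; on 'b' 0 → fail=0;  out ∅∪∅=∅
  n6('d'): parent n0 fail=0; on 'd' 0 → fail=0;  out ∅∪∅=∅
  n2('bb'): parent n1 fail=0; on 'b' 0 → fail=1;  out ∅∪∅=∅
  n7('de'): parent n6 fail=0; on 'e' 0 → fail=0;  out ∅∪∅=∅
  n3('bbc'): parent n2 fail=1; on 'c' 1→0 → fail=0;  out ∅∪∅=∅
  n8('dea'): parent n7 fail=0; on 'a' 0 → fail=0;  out {1}∪∅={1}
  n4('bbcc'): parent n3 fail=0; on 'c' 0 → fail=0;  out ∅∪∅=∅
  n5('bbccd'): parent n4 fail=0; on 'd' 0 → fail=6;  out {0}∪∅={0}

Text stream:
i=0 'b': node 0→1
i=1 'b': node 1→2
i=2 'c': node 2→3
i=3 'c': node 3→4
i=4 'b': node 4→1 ·f
i=5 'a': node 1→0 ·f
i=6 'b': node 0→1
i=7 'b': node 1→2
i=8 'b': node 2→2 ·f
i=9 'c': node 2→3
i=10 'c': node 3→4
i=11 'd': node 4→5  emit P0@[7:11]
i=12 'd': node 5→6 ·f
i=13 'e': node 6→7
i=14 'a': node 7→8  emit P1@[12:14]
i=15 'd': node 8→6 ·f
i=16 'e': node 6→7
i=17 'a': node 7→8  emit P1@[15:17]
i=18 'a': node 8→0 ·f
i=19 'b': node 0→1
i=20 'b': node 1→2
i=21 'c': node 2→3
i=22 'c': node 3→4
i=23 'd': node 4→5  emit P0@[19:23]
i=24 'b': node 5→1 ·f
i=25 'b': node 1→2
i=26 'c': node 2→3
i=27 'c': node 3→4
i=28 'd': node 4→5  emit P0@[24:28]
i=29 'b': node 5→1 ·f
i=30 'b': node 1→2
i=31 'c': node 2→3
i=32 'c': node 3→4
i=33 'd': node 4→5  emit P0@[29:33]
i=34 'b': node 5→1 ·f
i=35 'b': node 1→2
i=36 'b': node 2→2 ·f
i=37 'b': node 2→2 ·f
i=38 'c': node 2→3
i=39 'c': node 3→4
i=40 'd': node 4→5  emit P0@[36:40]
i=41 'c': node 5→0 ·f
i=42 'c': node 0→0
i=43 'c': node 0→0
i=44 'c': node 0→0

Result: [[11,0],[14,1],[17,1],[23,0],[28,0],[33,0],[40,0]]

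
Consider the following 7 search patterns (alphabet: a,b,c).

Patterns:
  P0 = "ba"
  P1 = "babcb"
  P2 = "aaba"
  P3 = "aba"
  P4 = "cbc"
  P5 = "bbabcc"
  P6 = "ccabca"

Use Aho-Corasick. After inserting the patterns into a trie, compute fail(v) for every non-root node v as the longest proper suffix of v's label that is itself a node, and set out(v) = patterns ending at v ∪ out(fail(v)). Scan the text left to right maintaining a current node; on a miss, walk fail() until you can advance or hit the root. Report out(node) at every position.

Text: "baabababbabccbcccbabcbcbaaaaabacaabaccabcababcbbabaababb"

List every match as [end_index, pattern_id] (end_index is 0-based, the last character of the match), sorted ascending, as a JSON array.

Build:
Trie nodes:
  n0 'ε': a→6 b→1 c→12
  n1 'b': a→2 b→15
  n2 'ba': b→3  ←P0
  n3 'bab': c→4
  n4 'babc': b→5
  n5 'babcb': ·  ←P1
  n6 'a': a→7 b→10
  n7 'aa': b→8
  n8 'aab': a→9
  n9 'aaba': ·  ←P2
  n10 'ab': a→11
  n11 'aba': ·  ←P3
  n12 'c': b→13 c→20
  n13 'cb': c→14
  n14 'cbc': ·  ←P4
  n15 'bb': a→16
  n16 'bba': b→17
  n17 'bbab': c→18
  n18 'bbabc': c→19
  n19 'bbabcc': ·  ←P5
  n20 'cc': a→21
  n21 'cca': b→22
  n22 'ccab': c→23
  n23 'ccabc': a→24
  n24 'ccabca': ·  ←P6

BFS fail/out derivation:
  fail(1) 'b': from fail(0)=0 chase 'b': 0 ⇒ 0;  out=∅∪out(0)=∅
  fail(6) 'a': from fail(0)=0 chase 'a': 0 ⇒ 0;  out=∅∪out(0)=∅
  fail(12) 'c': from fail(0)=0 chase 'c': 0 ⇒ 0;  out=∅∪out(0)=∅
  fail(2) 'ba': from fail(1)=0 chase 'a': 0 ⇒ 6;  out={0}∪out(6)={0}
  fail(7) 'aa': from fail(6)=0 chase 'a': 0 ⇒ 6;  out=∅∪out(6)=∅
  fail(10) 'ab': from fail(6)=0 chase 'b': 0 ⇒ 1;  out=∅∪out(1)=∅
  fail(13) 'cb': from fail(12)=0 chase 'b': 0 ⇒ 1;  out=∅∪out(1)=∅
  fail(15) 'bb': from fail(1)=0 chase 'b': 0 ⇒ 1;  out=∅∪out(1)=∅
  fail(20) 'cc': from fail(12)=0 chase 'c': 0 ⇒ 12;  out=∅∪out(12)=∅
  fail(3) 'bab': from fail(2)=6 chase 'b': 6 ⇒ 10;  out=∅∪out(10)=∅
  fail(8) 'aab': from fail(7)=6 chase 'b': 6 ⇒ 10;  out=∅∪out(10)=∅
  fail(11) 'aba': from fail(10)=1 chase 'a': 1 ⇒ 2;  out={3}∪out(2)={0,3}
  fail(14) 'cbc': from fail(13)=1 chase 'c': 1→0 ⇒ 12;  out={4}∪out(12)={4}
  fail(16) 'bba': from fail(15)=1 chase 'a': 1 ⇒ 2;  out=∅∪out(2)={0}
  fail(21) 'cca': from fail(20)=12 chase 'a': 12→0 ⇒ 6;  out=∅∪out(6)=∅
  fail(4) 'babc': from fail(3)=10 chase 'c': 10→1→0 ⇒ 12;  out=∅∪out(12)=∅
  fail(9) 'aaba': from fail(8)=10 chase 'a': 10 ⇒ 11;  out={2}∪out(11)={0,2,3}
  fail(17) 'bbab': from fail(16)=2 chase 'b': 2 ⇒ 3;  out=∅∪out(3)=∅
  fail(22) 'ccab': from fail(21)=6 chase 'b': 6 ⇒ 10;  out=∅∪out(10)=∅
  fail(5) 'babcb': from fail(4)=12 chase 'b': 12 ⇒ 13;  out={1}∪out(13)={1}
  fail(18) 'bbabc': from fail(17)=3 chase 'c': 3 ⇒ 4;  out=∅∪out(4)=∅
  fail(23) 'ccabc': from fail(22)=10 chase 'c': 10→1→0 ⇒ 12;  out=∅∪out(12)=∅
  fail(19) 'bbabcc': from fail(18)=4 chase 'c': 4→12 ⇒ 20;  out={5}∪out(20)={5}
  fail(24) 'ccabca': from fail(23)=12 chase 'a': 12→0 ⇒ 6;  out={6}∪out(6)={6}

Run:
i=0 'b': node 0→1
i=1 'a': node 1→2  emit P0@[0:1]
i=2 'a': node 2→7 ·f
i=3 'b': node 7→8
i=4 'a': node 8→9  emit P0@[3:4],P2@[1:4],P3@[2:4]
i=5 'b': node 9→3 ·f
i=6 'a': node 3→11 ·f  emit P0@[5:6],P3@[4:6]
i=7 'b': node 11→3 ·f
i=8 'b': node 3→15 ·f
i=9 'a': node 15→16  emit P0@[8:9]
i=10 'b': node 16→17
i=11 'c': node 17→18
i=12 'c': node 18→19  emit P5@[7:12]
i=13 'b': node 19→13 ·f
i=14 'c': node 13→14  emit P4@[12:14]
i=15 'c': node 14→20 ·f
i=16 'c': node 20→20 ·f
i=17 'b': node 20→13 ·f
i=18 'a': node 13→2 ·f  emit P0@[17:18]
i=19 'b': node 2→3
i=20 'c': node 3→4
i=21 'b': node 4→5  emit P1@[17:21]
i=22 'c': node 5→14 ·f  emit P4@[20:22]
i=23 'b': node 14→13 ·f
i=24 'a': node 13→2 ·f  emit P0@[23:24]
i=25 'a': node 2→7 ·f
i=26 'a': node 7→7 ·f
i=27 'a': node 7→7 ·f
i=28 'a': node 7→7 ·f
i=29 'b': node 7→8
i=30 'a': node 8→9  emit P0@[29:30],P2@[27:30],P3@[28:30]
i=31 'c': node 9→12 ·f
i=32 'a': node 12→6 ·f
i=33 'a': node 6→7
i=34 'b': node 7→8
i=35 'a': node 8→9  emit P0@[34:35],P2@[32:35],P3@[33:35]
i=36 'c': node 9→12 ·f
i=37 'c': node 12→20
i=38 'a': node 20→21
i=39 'b': node 21→22
i=40 'c': node 22→23
i=41 'a': node 23→24  emit P6@[36:41]
i=42 'b': node 24→10 ·f
i=43 'a': node 10→11  emit P0@[42:43],P3@[41:43]
i=44 'b': node 11→3 ·f
i=45 'c': node 3→4
i=46 'b': node 4→5  emit P1@[42:46]
i=47 'b': node 5→15 ·f
i=48 'a': node 15→16  emit P0@[47:48]
i=49 'b': node 16→17
i=50 'a': node 17→11 ·f  emit P0@[49:50],P3@[48:50]
i=51 'a': node 11→7 ·f
i=52 'b': node 7→8
i=53 'a': node 8→9  emit P0@[52:53],P2@[50:53],P3@[51:53]
i=54 'b': node 9→3 ·f
i=55 'b': node 3→15 ·f

Matches: [[1,0],[4,0],[4,2],[4,3],[6,0],[6,3],[9,0],[12,5],[14,4],[18,0],[21,1],[22,4],[24,0],[30,0],[30,2],[30,3],[35,0],[35,2],[35,3],[41,6],[43,0],[43,3],[46,1],[48,0],[50,0],[50,3],[53,0],[53,2],[53,3]]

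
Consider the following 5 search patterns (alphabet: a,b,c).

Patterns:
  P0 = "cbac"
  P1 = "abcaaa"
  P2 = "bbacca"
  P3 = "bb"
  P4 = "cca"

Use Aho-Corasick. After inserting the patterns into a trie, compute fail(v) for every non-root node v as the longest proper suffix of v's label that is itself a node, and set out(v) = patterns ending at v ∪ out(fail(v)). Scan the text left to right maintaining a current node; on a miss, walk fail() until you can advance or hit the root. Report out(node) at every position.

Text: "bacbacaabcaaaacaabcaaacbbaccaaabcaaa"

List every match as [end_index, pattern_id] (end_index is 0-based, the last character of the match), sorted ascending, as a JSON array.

Build:
Trie nodes:
  0='ε' goto a→5 b→11 c→1
  1='c' goto b→2 c→17
  2='cb' goto a→3
  3='cba' goto c→4
  4='cbac' goto ·  [P0 ends]
  5='a' goto b→6
  6='ab' goto c→7
  7='abc' goto a→8
  8='abca' goto a→9
  9='abcaa' goto a→10
  10='abcaaa' goto ·  [P1 ends]
  11='b' goto b→12
  12='bb' goto a→13  [P3 ends]
  13='bba' goto c→14
  14='bbac' goto c→15
  15='bbacc' goto a→16
  16='bbacca' goto ·  [P2 ends]
  17='cc' goto a→18
  18='cca' goto ·  [P4 ends]

BFS fail/out derivation:
  fail(1) 'c': from fail(0)=0 chase 'c': 0 ⇒ 0;  out=∅∪out(0)=∅
  fail(5) 'a': from fail(0)=0 chase 'a': 0 ⇒ 0;  out=∅∪out(0)=∅
  fail(11) 'b': from fail(0)=0 chase 'b': 0 ⇒ 0;  out=∅∪out(0)=∅
  fail(2) 'cb': from fail(1)=0 chase 'b': 0 ⇒ 11;  out=∅∪out(11)=∅
  fail(6) 'ab': from fail(5)=0 chase 'b': 0 ⇒ 11;  out=∅∪out(11)=∅
  fail(12) 'bb': from fail(11)=0 chase 'b': 0 ⇒ 11;  out={3}∪out(11)={3}
  fail(17) 'cc': from fail(1)=0 chase 'c': 0 ⇒ 1;  out=∅∪out(1)=∅
  fail(3) 'cba': from fail(2)=11 chase 'a': 11→0 ⇒ 5;  out=∅∪out(5)=∅
  fail(7) 'abc': from fail(6)=11 chase 'c': 11→0 ⇒ 1;  out=∅∪out(1)=∅
  fail(13) 'bba': from fail(12)=11 chase 'a': 11→0 ⇒ 5;  out=∅∪out(5)=∅
  fail(18) 'cca': from fail(17)=1 chase 'a': 1→0 ⇒ 5;  out={4}∪out(5)={4}
  fail(4) 'cbac': from fail(3)=5 chase 'c': 5→0 ⇒ 1;  out={0}∪out(1)={0}
  fail(8) 'abca': from fail(7)=1 chase 'a': 1→0 ⇒ 5;  out=∅∪out(5)=∅
  fail(14) 'bbac': from fail(13)=5 chase 'c': 5→0 ⇒ 1;  out=∅∪out(1)=∅
  fail(9) 'abcaa': from fail(8)=5 chase 'a': 5→0 ⇒ 5;  out=∅∪out(5)=∅
  fail(15) 'bbacc': from fail(14)=1 chase 'c': 1 ⇒ 17;  out=∅∪out(17)=∅
  fail(10) 'abcaaa': from fail(9)=5 chase 'a': 5→0 ⇒ 5;  out={1}∪out(5)={1}
  fail(16) 'bbacca': from fail(15)=17 chase 'a': 17 ⇒ 18;  out={2}∪out(18)={2,4}

Text stream:
pos 0 'b': at 11
pos 1 'a': at 5 (fail-walked)
pos 2 'c': at 1 (fail-walked)
pos 3 'b': at 2
pos 4 'a': at 3
pos 5 'c': at 4  → match P0@[2:5]
pos 6 'a': at 5 (fail-walked)
pos 7 'a': at 5 (fail-walked)
pos 8 'b': at 6
pos 9 'c': at 7
pos 10 'a': at 8
pos 11 'a': at 9
pos 12 'a': at 10  → match P1@[7:12]
pos 13 'a': at 5 (fail-walked)
pos 14 'c': at 1 (fail-walked)
pos 15 'a': at 5 (fail-walked)
pos 16 'a': at 5 (fail-walked)
pos 17 'b': at 6
pos 18 'c': at 7
pos 19 'a': at 8
pos 20 'a': at 9
pos 21 'a': at 10  → match P1@[16:21]
pos 22 'c': at 1 (fail-walked)
pos 23 'b': at 2
pos 24 'b': at 12 (fail-walked)  → match P3@[23:24]
pos 25 'a': at 13
pos 26 'c': at 14
pos 27 'c': at 15
pos 28 'a': at 16  → match P2@[23:28],P4@[26:28]
pos 29 'a': at 5 (fail-walked)
pos 30 'a': at 5 (fail-walked)
pos 31 'b': at 6
pos 32 'c': at 7
pos 33 'a': at 8
pos 34 'a': at 9
pos 35 'a': at 10  → match P1@[30:35]

All matches (sorted): [[5,0],[12,1],[21,1],[24,3],[28,2],[28,4],[35,1]]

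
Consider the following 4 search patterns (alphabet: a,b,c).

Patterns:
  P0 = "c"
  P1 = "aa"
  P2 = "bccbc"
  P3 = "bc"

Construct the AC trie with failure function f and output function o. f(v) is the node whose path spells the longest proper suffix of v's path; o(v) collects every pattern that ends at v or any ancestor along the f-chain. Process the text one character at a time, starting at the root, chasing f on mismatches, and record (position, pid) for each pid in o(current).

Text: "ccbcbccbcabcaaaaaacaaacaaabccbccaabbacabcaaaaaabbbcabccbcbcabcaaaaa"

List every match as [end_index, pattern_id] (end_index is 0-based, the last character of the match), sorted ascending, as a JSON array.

Construct AC machine:
Trie nodes:
  0='ε' goto a→2 b→4 c→1
  1='c' goto ·  [P0 ends]
  2='a' goto a→3
  3='aa' goto ·  [P1 ends]
  4='b' goto c→5
  5='bc' goto c→6  [P3 ends]
  6='bcc' goto b→7
  7='bccb' goto c→8
  8='bccbc' goto ·  [P2 ends]

BFS fail/out derivation:
  n1('c'): parent n0 fail=0; on 'c' 0 → fail=0;  out {0}∪∅={0}
  n2('a'): parent n0 fail=0; on 'a' 0 → fail=0;  out ∅∪∅=∅
  n4('b'): parent n0 fail=0; on 'b' 0 → fail=0;  out ∅∪∅=∅
  n3('aa'): parent n2 fail=0; on 'a' 0 → fail=2;  out {1}∪∅={1}
  n5('bc'): parent n4 fail=0; on 'c' 0 → fail=1;  out {3}∪{0}={0,3}
  n6('bcc'): parent n5 fail=1; on 'c' 1→0 → fail=1;  out ∅∪{0}={0}
  n7('bccb'): parent n6 fail=1; on 'b' 1→0 → fail=4;  out ∅∪∅=∅
  n8('bccbc'): parent n7 fail=4; on 'c' 4 → fail=5;  out {2}∪{0,3}={0,2,3}

Scan:
pos 0 'c': at 1  emit P0@[0:0]
pos 1 'c': at 1 (via fail)  emit P0@[1:1]
pos 2 'b': at 4 (via fail)
pos 3 'c': at 5  emit P0@[3:3],P3@[2:3]
pos 4 'b': at 4 (via fail)
pos 5 'c': at 5  emit P0@[5:5],P3@[4:5]
pos 6 'c': at 6  emit P0@[6:6]
pos 7 'b': at 7
pos 8 'c': at 8  emit P0@[8:8],P2@[4:8],P3@[7:8]
pos 9 'a': at 2 (via fail)
pos 10 'b': at 4 (via fail)
pos 11 'c': at 5  emit P0@[11:11],P3@[10:11]
pos 12 'a': at 2 (via fail)
pos 13 'a': at 3  emit P1@[12:13]
pos 14 'a': at 3 (via fail)  emit P1@[13:14]
pos 15 'a': at 3 (via fail)  emit P1@[14:15]
pos 16 'a': at 3 (via fail)  emit P1@[15:16]
pos 17 'a': at 3 (via fail)  emit P1@[16:17]
pos 18 'c': at 1 (via fail)  emit P0@[18:18]
pos 19 'a': at 2 (via fail)
pos 20 'a': at 3  emit P1@[19:20]
pos 21 'a': at 3 (via fail)  emit P1@[20:21]
pos 22 'c': at 1 (via fail)  emit P0@[22:22]
pos 23 'a': at 2 (via fail)
pos 24 'a': at 3  emit P1@[23:24]
pos 25 'a': at 3 (via fail)  emit P1@[24:25]
pos 26 'b': at 4 (via fail)
pos 27 'c': at 5  emit P0@[27:27],P3@[26:27]
pos 28 'c': at 6  emit P0@[28:28]
pos 29 'b': at 7
pos 30 'c': at 8  emit P0@[30:30],P2@[26:30],P3@[29:30]
pos 31 'c': at 6 (via fail)  emit P0@[31:31]
pos 32 'a': at 2 (via fail)
pos 33 'a': at 3  emit P1@[32:33]
pos 34 'b': at 4 (via fail)
pos 35 'b': at 4 (via fail)
pos 36 'a': at 2 (via fail)
pos 37 'c': at 1 (via fail)  emit P0@[37:37]
pos 38 'a': at 2 (via fail)
pos 39 'b': at 4 (via fail)
pos 40 'c': at 5  emit P0@[40:40],P3@[39:40]
pos 41 'a': at 2 (via fail)
pos 42 'a': at 3  emit P1@[41:42]
pos 43 'a': at 3 (via fail)  emit P1@[42:43]
pos 44 'a': at 3 (via fail)  emit P1@[43:44]
pos 45 'a': at 3 (via fail)  emit P1@[44:45]
pos 46 'a': at 3 (via fail)  emit P1@[45:46]
pos 47 'b': at 4 (via fail)
pos 48 'b': at 4 (via fail)
pos 49 'b': at 4 (via fail)
pos 50 'c': at 5  emit P0@[50:50],P3@[49:50]
pos 51 'a': at 2 (via fail)
pos 52 'b': at 4 (via fail)
pos 53 'c': at 5  emit P0@[53:53],P3@[52:53]
pos 54 'c': at 6  emit P0@[54:54]
pos 55 'b': at 7
pos 56 'c': at 8  emit P0@[56:56],P2@[52:56],P3@[55:56]
pos 57 'b': at 4 (via fail)
pos 58 'c': at 5  emit P0@[58:58],P3@[57:58]
pos 59 'a': at 2 (via fail)
pos 60 'b': at 4 (via fail)
pos 61 'c': at 5  emit P0@[61:61],P3@[60:61]
pos 62 'a': at 2 (via fail)
pos 63 'a': at 3  emit P1@[62:63]
pos 64 'a': at 3 (via fail)  emit P1@[63:64]
pos 65 'a': at 3 (via fail)  emit P1@[64:65]
pos 66 'a': at 3 (via fail)  emit P1@[65:66]

Matches: [[0,0],[1,0],[3,0],[3,3],[5,0],[5,3],[6,0],[8,0],[8,2],[8,3],[11,0],[11,3],[13,1],[14,1],[15,1],[16,1],[17,1],[18,0],[20,1],[21,1],[22,0],[24,1],[25,1],[27,0],[27,3],[28,0],[30,0],[30,2],[30,3],[31,0],[33,1],[37,0],[40,0],[40,3],[42,1],[43,1],[44,1],[45,1],[46,1],[50,0],[50,3],[53,0],[53,3],[54,0],[56,0],[56,2],[56,3],[58,0],[58,3],[61,0],[61,3],[63,1],[64,1],[65,1],[66,1]]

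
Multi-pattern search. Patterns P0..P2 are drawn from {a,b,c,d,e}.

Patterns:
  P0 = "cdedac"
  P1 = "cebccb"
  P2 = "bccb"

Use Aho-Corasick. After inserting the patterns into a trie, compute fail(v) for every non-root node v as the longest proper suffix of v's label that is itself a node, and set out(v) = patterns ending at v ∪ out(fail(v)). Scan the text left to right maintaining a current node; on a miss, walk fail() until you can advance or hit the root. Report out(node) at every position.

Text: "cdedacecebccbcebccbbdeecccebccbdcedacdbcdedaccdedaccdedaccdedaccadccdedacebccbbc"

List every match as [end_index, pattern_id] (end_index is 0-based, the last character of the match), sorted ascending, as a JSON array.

Construct AC machine:
Trie nodes:
  n0 'ε': b→12 c→1
  n1 'c': d→2 e→7
  n2 'cd': e→3
  n3 'cde': d→4
  n4 'cded': a→5
  n5 'cdeda': c→6
  n6 'cdedac': ·  ←P0
  n7 'ce': b→8
  n8 'ceb': c→9
  n9 'cebc': c→10
  n10 'cebcc': b→11
  n11 'cebccb': ·  ←P1
  n12 'b': c→13
  n13 'bc': c→14
  n14 'bcc': b→15
  n15 'bccb': ·  ←P2

Failure links (BFS by depth):
  n1('c'): parent n0 fail=0; on 'c' 0 → fail=0;  out ∅∪∅=∅
  n12('b'): parent n0 fail=0; on 'b' 0 → fail=0;  out ∅∪∅=∅
  n2('cd'): parent n1 fail=0; on 'd' 0 → fail=0;  out ∅∪∅=∅
  n7('ce'): parent n1 fail=0; on 'e' 0 → fail=0;  out ∅∪∅=∅
  n13('bc'): parent n12 fail=0; on 'c' 0 → fail=1;  out ∅∪∅=∅
  n3('cde'): parent n2 fail=0; on 'e' 0 → fail=0;  out ∅∪∅=∅
  n8('ceb'): parent n7 fail=0; on 'b' 0 → fail=12;  out ∅∪∅=∅
  n14('bcc'): parent n13 fail=1; on 'c' 1→0 → fail=1;  out ∅∪∅=∅
  n4('cded'): parent n3 fail=0; on 'd' 0 → fail=0;  out ∅∪∅=∅
  n9('cebc'): parent n8 fail=12; on 'c' 12 → fail=13;  out ∅∪∅=∅
  n15('bccb'): parent n14 fail=1; on 'b' 1→0 → fail=12;  out {2}∪∅={2}
  n5('cdeda'): parent n4 fail=0; on 'a' 0 → fail=0;  out ∅∪∅=∅
  n10('cebcc'): parent n9 fail=13; on 'c' 13 → fail=14;  out ∅∪∅=∅
  n6('cdedac'): parent n5 fail=0; on 'c' 0 → fail=1;  out {0}∪∅={0}
  n11('cebccb'): parent n10 fail=14; on 'b' 14 → fail=15;  out {1}∪{2}={1,2}

Run:
[0] read 'c'  n0⇒n1
[1] read 'd'  n1⇒n2
[2] read 'e'  n2⇒n3
[3] read 'd'  n3⇒n4
[4] read 'a'  n4⇒n5
[5] read 'c'  n5⇒n6  ** P0@[0:5]
[6] read 'e'  n6⇒n7 ·f
[7] read 'c'  n7⇒n1 ·f
[8] read 'e'  n1⇒n7
[9] read 'b'  n7⇒n8
[10] read 'c'  n8⇒n9
[11] read 'c'  n9⇒n10
[12] read 'b'  n10⇒n11  ** P1@[7:12],P2@[9:12]
[13] read 'c'  n11⇒n13 ·f
[14] read 'e'  n13⇒n7 ·f
[15] read 'b'  n7⇒n8
[16] read 'c'  n8⇒n9
[17] read 'c'  n9⇒n10
[18] read 'b'  n10⇒n11  ** P1@[13:18],P2@[15:18]
[19] read 'b'  n11⇒n12 ·f
[20] read 'd'  n12⇒n0 ·f
[21] read 'e'  n0⇒n0
[22] read 'e'  n0⇒n0
[23] read 'c'  n0⇒n1
[24] read 'c'  n1⇒n1 ·f
[25] read 'c'  n1⇒n1 ·f
[26] read 'e'  n1⇒n7
[27] read 'b'  n7⇒n8
[28] read 'c'  n8⇒n9
[29] read 'c'  n9⇒n10
[30] read 'b'  n10⇒n11  ** P1@[25:30],P2@[27:30]
[31] read 'd'  n11⇒n0 ·f
[32] read 'c'  n0⇒n1
[33] read 'e'  n1⇒n7
[34] read 'd'  n7⇒n0 ·f
[35] read 'a'  n0⇒n0
[36] read 'c'  n0⇒n1
[37] read 'd'  n1⇒n2
[38] read 'b'  n2⇒n12 ·f
[39] read 'c'  n12⇒n13
[40] read 'd'  n13⇒n2 ·f
[41] read 'e'  n2⇒n3
[42] read 'd'  n3⇒n4
[43] read 'a'  n4⇒n5
[44] read 'c'  n5⇒n6  ** P0@[39:44]
[45] read 'c'  n6⇒n1 ·f
[46] read 'd'  n1⇒n2
[47] read 'e'  n2⇒n3
[48] read 'd'  n3⇒n4
[49] read 'a'  n4⇒n5
[50] read 'c'  n5⇒n6  ** P0@[45:50]
[51] read 'c'  n6⇒n1 ·f
[52] read 'd'  n1⇒n2
[53] read 'e'  n2⇒n3
[54] read 'd'  n3⇒n4
[55] read 'a'  n4⇒n5
[56] read 'c'  n5⇒n6  ** P0@[51:56]
[57] read 'c'  n6⇒n1 ·f
[58] read 'd'  n1⇒n2
[59] read 'e'  n2⇒n3
[60] read 'd'  n3⇒n4
[61] read 'a'  n4⇒n5
[62] read 'c'  n5⇒n6  ** P0@[57:62]
[63] read 'c'  n6⇒n1 ·f
[64] read 'a'  n1⇒n0 ·f
[65] read 'd'  n0⇒n0
[66] read 'c'  n0⇒n1
[67] read 'c'  n1⇒n1 ·f
[68] read 'd'  n1⇒n2
[69] read 'e'  n2⇒n3
[70] read 'd'  n3⇒n4
[71] read 'a'  n4⇒n5
[72] read 'c'  n5⇒n6  ** P0@[67:72]
[73] read 'e'  n6⇒n7 ·f
[74] read 'b'  n7⇒n8
[75] read 'c'  n8⇒n9
[76] read 'c'  n9⇒n10
[77] read 'b'  n10⇒n11  ** P1@[72:77],P2@[74:77]
[78] read 'b'  n11⇒n12 ·f
[79] read 'c'  n12⇒n13

All matches (sorted): [[5,0],[12,1],[12,2],[18,1],[18,2],[30,1],[30,2],[44,0],[50,0],[56,0],[62,0],[72,0],[77,1],[77,2]]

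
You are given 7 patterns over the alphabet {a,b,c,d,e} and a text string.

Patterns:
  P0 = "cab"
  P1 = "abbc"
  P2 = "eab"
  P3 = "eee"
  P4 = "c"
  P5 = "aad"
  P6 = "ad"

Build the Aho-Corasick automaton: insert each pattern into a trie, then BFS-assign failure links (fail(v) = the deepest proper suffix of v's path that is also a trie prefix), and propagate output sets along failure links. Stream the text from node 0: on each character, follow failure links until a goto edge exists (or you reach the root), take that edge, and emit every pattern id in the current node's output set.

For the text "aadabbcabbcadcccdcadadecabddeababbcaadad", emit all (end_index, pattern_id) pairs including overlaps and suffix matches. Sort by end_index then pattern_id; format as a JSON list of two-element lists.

Construct AC machine:
Trie nodes:
  n0 'ε': a→4 c→1 e→8
  n1 'c': a→2  ←P4
  n2 'ca': b→3
  n3 'cab': ·  ←P0
  n4 'a': a→13 b→5 d→15
  n5 'ab': b→6
  n6 'abb': c→7
  n7 'abbc': ·  ←P1
  n8 'e': a→9 e→11
  n9 'ea': b→10
  n10 'eab': ·  ←P2
  n11 'ee': e→12
  n12 'eee': ·  ←P3
  n13 'aa': d→14
  n14 'aad': ·  ←P5
  n15 'ad': ·  ←P6

BFS fail/out derivation:
  fail(1) 'c': from fail(0)=0 chase 'c': 0 ⇒ 0;  out={4}∪out(0)={4}
  fail(4) 'a': from fail(0)=0 chase 'a': 0 ⇒ 0;  out=∅∪out(0)=∅
  fail(8) 'e': from fail(0)=0 chase 'e': 0 ⇒ 0;  out=∅∪out(0)=∅
  fail(2) 'ca': from fail(1)=0 chase 'a': 0 ⇒ 4;  out=∅∪out(4)=∅
  fail(5) 'ab': from fail(4)=0 chase 'b': 0 ⇒ 0;  out=∅∪out(0)=∅
  fail(9) 'ea': from fail(8)=0 chase 'a': 0 ⇒ 4;  out=∅∪out(4)=∅
  fail(11) 'ee': from fail(8)=0 chase 'e': 0 ⇒ 8;  out=∅∪out(8)=∅
  fail(13) 'aa': from fail(4)=0 chase 'a': 0 ⇒ 4;  out=∅∪out(4)=∅
  fail(15) 'ad': from fail(4)=0 chase 'd': 0 ⇒ 0;  out={6}∪out(0)={6}
  fail(3) 'cab': from fail(2)=4 chase 'b': 4 ⇒ 5;  out={0}∪out(5)={0}
  fail(6) 'abb': from fail(5)=0 chase 'b': 0 ⇒ 0;  out=∅∪out(0)=∅
  fail(10) 'eab': from fail(9)=4 chase 'b': 4 ⇒ 5;  out={2}∪out(5)={2}
  fail(12) 'eee': from fail(11)=8 chase 'e': 8 ⇒ 11;  out={3}∪out(11)={3}
  fail(14) 'aad': from fail(13)=4 chase 'd': 4 ⇒ 15;  out={5}∪out(15)={5,6}
  fail(7) 'abbc': from fail(6)=0 chase 'c': 0 ⇒ 1;  out={1}∪out(1)={1,4}

Scan:
i=0 'a': node 0→4
i=1 'a': node 4→13
i=2 'd': node 13→14  → match P5@[0:2],P6@[1:2]
i=3 'a': node 14→4 ·f
i=4 'b': node 4→5
i=5 'b': node 5→6
i=6 'c': node 6→7  → match P1@[3:6],P4@[6:6]
i=7 'a': node 7→2 ·f
i=8 'b': node 2→3  → match P0@[6:8]
i=9 'b': node 3→6 ·f
i=10 'c': node 6→7  → match P1@[7:10],P4@[10:10]
i=11 'a': node 7→2 ·f
i=12 'd': node 2→15 ·f  → match P6@[11:12]
i=13 'c': node 15→1 ·f  → match P4@[13:13]
i=14 'c': node 1→1 ·f  → match P4@[14:14]
i=15 'c': node 1→1 ·f  → match P4@[15:15]
i=16 'd': node 1→0 ·f
i=17 'c': node 0→1  → match P4@[17:17]
i=18 'a': node 1→2
i=19 'd': node 2→15 ·f  → match P6@[18:19]
i=20 'a': node 15→4 ·f
i=21 'd': node 4→15  → match P6@[20:21]
i=22 'e': node 15→8 ·f
i=23 'c': node 8→1 ·f  → match P4@[23:23]
i=24 'a': node 1→2
i=25 'b': node 2→3  → match P0@[23:25]
i=26 'd': node 3→0 ·f
i=27 'd': node 0→0
i=28 'e': node 0→8
i=29 'a': node 8→9
i=30 'b': node 9→10  → match P2@[28:30]
i=31 'a': node 10→4 ·f
i=32 'b': node 4→5
i=33 'b': node 5→6
i=34 'c': node 6→7  → match P1@[31:34],P4@[34:34]
i=35 'a': node 7→2 ·f
i=36 'a': node 2→13 ·f
i=37 'd': node 13→14  → match P5@[35:37],P6@[36:37]
i=38 'a': node 14→4 ·f
i=39 'd': node 4→15  → match P6@[38:39]

Result: [[2,5],[2,6],[6,1],[6,4],[8,0],[10,1],[10,4],[12,6],[13,4],[14,4],[15,4],[17,4],[19,6],[21,6],[23,4],[25,0],[30,2],[34,1],[34,4],[37,5],[37,6],[39,6]]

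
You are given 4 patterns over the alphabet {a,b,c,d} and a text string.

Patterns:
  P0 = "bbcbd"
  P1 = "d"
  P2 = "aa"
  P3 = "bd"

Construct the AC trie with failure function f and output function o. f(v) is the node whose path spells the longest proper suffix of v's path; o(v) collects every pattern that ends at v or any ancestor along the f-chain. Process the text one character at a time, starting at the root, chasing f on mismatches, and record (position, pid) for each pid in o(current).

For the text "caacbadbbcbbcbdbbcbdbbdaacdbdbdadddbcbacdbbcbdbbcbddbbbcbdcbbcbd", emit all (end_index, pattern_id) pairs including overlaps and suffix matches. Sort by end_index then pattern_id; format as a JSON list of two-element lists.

Construct AC machine:
Trie nodes:
  n0 'ε': a→7 b→1 d→6
  n1 'b': b→2 d→9
  n2 'bb': c→3
  n3 'bbc': b→4
  n4 'bbcb': d→5
  n5 'bbcbd': ·  ←P0
  n6 'd': ·  ←P1
  n7 'a': a→8
  n8 'aa': ·  ←P2
  n9 'bd': ·  ←P3

BFS fail/out derivation:
  fail(1) 'b': from fail(0)=0 chase 'b': 0 ⇒ 0;  out=∅∪out(0)=∅
  fail(6) 'd': from fail(0)=0 chase 'd': 0 ⇒ 0;  out={1}∪out(0)={1}
  fail(7) 'a': from fail(0)=0 chase 'a': 0 ⇒ 0;  out=∅∪out(0)=∅
  fail(2) 'bb': from fail(1)=0 chase 'b': 0 ⇒ 1;  out=∅∪out(1)=∅
  fail(8) 'aa': from fail(7)=0 chase 'a': 0 ⇒ 7;  out={2}∪out(7)={2}
  fail(9) 'bd': from fail(1)=0 chase 'd': 0 ⇒ 6;  out={3}∪out(6)={1,3}
  fail(3) 'bbc': from fail(2)=1 chase 'c': 1→0 ⇒ 0;  out=∅∪out(0)=∅
  fail(4) 'bbcb': from fail(3)=0 chase 'b': 0 ⇒ 1;  out=∅∪out(1)=∅
  fail(5) 'bbcbd': from fail(4)=1 chase 'd': 1 ⇒ 9;  out={0}∪out(9)={0,1,3}

Run:
i=0 'c': node 0→0
i=1 'a': node 0→7
i=2 'a': node 7→8  → match P2@[1:2]
i=3 'c': node 8→0 (via fail)
i=4 'b': node 0→1
i=5 'a': node 1→7 (via fail)
i=6 'd': node 7→6 (via fail)  → match P1@[6:6]
i=7 'b': node 6→1 (via fail)
i=8 'b': node 1→2
i=9 'c': node 2→3
i=10 'b': node 3→4
i=11 'b': node 4→2 (via fail)
i=12 'c': node 2→3
i=13 'b': node 3→4
i=14 'd': node 4→5  → match P0@[10:14],P1@[14:14],P3@[13:14]
i=15 'b': node 5→1 (via fail)
i=16 'b': node 1→2
i=17 'c': node 2→3
i=18 'b': node 3→4
i=19 'd': node 4→5  → match P0@[15:19],P1@[19:19],P3@[18:19]
i=20 'b': node 5→1 (via fail)
i=21 'b': node 1→2
i=22 'd': node 2→9 (via fail)  → match P1@[22:22],P3@[21:22]
i=23 'a': node 9→7 (via fail)
i=24 'a': node 7→8  → match P2@[23:24]
i=25 'c': node 8→0 (via fail)
i=26 'd': node 0→6  → match P1@[26:26]
i=27 'b': node 6→1 (via fail)
i=28 'd': node 1→9  → match P1@[28:28],P3@[27:28]
i=29 'b': node 9→1 (via fail)
i=30 'd': node 1→9  → match P1@[30:30],P3@[29:30]
i=31 'a': node 9→7 (via fail)
i=32 'd': node 7→6 (via fail)  → match P1@[32:32]
i=33 'd': node 6→6 (via fail)  → match P1@[33:33]
i=34 'd': node 6→6 (via fail)  → match P1@[34:34]
i=35 'b': node 6→1 (via fail)
i=36 'c': node 1→0 (via fail)
i=37 'b': node 0→1
i=38 'a': node 1→7 (via fail)
i=39 'c': node 7→0 (via fail)
i=40 'd': node 0→6  → match P1@[40:40]
i=41 'b': node 6→1 (via fail)
i=42 'b': node 1→2
i=43 'c': node 2→3
i=44 'b': node 3→4
i=45 'd': node 4→5  → match P0@[41:45],P1@[45:45],P3@[44:45]
i=46 'b': node 5→1 (via fail)
i=47 'b': node 1→2
i=48 'c': node 2→3
i=49 'b': node 3→4
i=50 'd': node 4→5  → match P0@[46:50],P1@[50:50],P3@[49:50]
i=51 'd': node 5→6 (via fail)  → match P1@[51:51]
i=52 'b': node 6→1 (via fail)
i=53 'b': node 1→2
i=54 'b': node 2→2 (via fail)
i=55 'c': node 2→3
i=56 'b': node 3→4
i=57 'd': node 4→5  → match P0@[53:57],P1@[57:57],P3@[56:57]
i=58 'c': node 5→0 (via fail)
i=59 'b': node 0→1
i=60 'b': node 1→2
i=61 'c': node 2→3
i=62 'b': node 3→4
i=63 'd': node 4→5  → match P0@[59:63],P1@[63:63],P3@[62:63]

All matches (sorted): [[2,2],[6,1],[14,0],[14,1],[14,3],[19,0],[19,1],[19,3],[22,1],[22,3],[24,2],[26,1],[28,1],[28,3],[30,1],[30,3],[32,1],[33,1],[34,1],[40,1],[45,0],[45,1],[45,3],[50,0],[50,1],[50,3],[51,1],[57,0],[57,1],[57,3],[63,0],[63,1],[63,3]]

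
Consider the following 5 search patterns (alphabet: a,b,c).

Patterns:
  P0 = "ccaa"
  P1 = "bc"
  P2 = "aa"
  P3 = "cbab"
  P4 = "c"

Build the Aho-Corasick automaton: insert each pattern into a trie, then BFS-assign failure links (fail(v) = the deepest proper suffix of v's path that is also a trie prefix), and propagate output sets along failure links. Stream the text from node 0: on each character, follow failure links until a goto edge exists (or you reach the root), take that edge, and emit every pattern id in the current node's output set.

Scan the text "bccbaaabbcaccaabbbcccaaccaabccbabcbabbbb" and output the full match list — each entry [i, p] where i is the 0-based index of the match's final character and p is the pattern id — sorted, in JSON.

Construct AC machine:
Trie (insert patterns):
  n0 'ε': a→7 b→5 c→1
  n1 'c': b→9 c→2  [P4 ends]
  n2 'cc': a→3
  n3 'cca': a→4
  n4 'ccaa': ·  [P0 ends]
  n5 'b': c→6
  n6 'bc': ·  [P1 ends]
  n7 'a': a→8
  n8 'aa': ·  [P2 ends]
  n9 'cb': a→10
  n10 'cba': b→11
  n11 'cbab': ·  [P3 ends]

Failure links (BFS by depth):
  n1('c'): parent n0 fail=0; on 'c' 0 → fail=0;  out {4}∪∅={4}
  n5('b'): parent n0 fail=0; on 'b' 0 → fail=0;  out ∅∪∅=∅
  n7('a'): parent n0 fail=0; on 'a' 0 → fail=0;  out ∅∪∅=∅
  n2('cc'): parent n1 fail=0; on 'c' 0 → fail=1;  out ∅∪{4}={4}
  n6('bc'): parent n5 fail=0; on 'c' 0 → fail=1;  out {1}∪{4}={1,4}
  n8('aa'): parent n7 fail=0; on 'a' 0 → fail=7;  out {2}∪∅={2}
  n9('cb'): parent n1 fail=0; on 'b' 0 → fail=5;  out ∅∪∅=∅
  n3('cca'): parent n2 fail=1; on 'a' 1→0 → fail=7;  out ∅∪∅=∅
  n10('cba'): parent n9 fail=5; on 'a' 5→0 → fail=7;  out ∅∪∅=∅
  n4('ccaa'): parent n3 fail=7; on 'a' 7 → fail=8;  out {0}∪{2}={0,2}
  n11('cbab'): parent n10 fail=7; on 'b' 7→0 → fail=5;  out {3}∪∅={3}

Text stream:
[0] read 'b'  n0⇒n5
[1] read 'c'  n5⇒n6  emit P1@[0:1],P4@[1:1]
[2] read 'c'  n6⇒n2 ·f  emit P4@[2:2]
[3] read 'b'  n2⇒n9 ·f
[4] read 'a'  n9⇒n10
[5] read 'a'  n10⇒n8 ·f  emit P2@[4:5]
[6] read 'a'  n8⇒n8 ·f  emit P2@[5:6]
[7] read 'b'  n8⇒n5 ·f
[8] read 'b'  n5⇒n5 ·f
[9] read 'c'  n5⇒n6  emit P1@[8:9],P4@[9:9]
[10] read 'a'  n6⇒n7 ·f
[11] read 'c'  n7⇒n1 ·f  emit P4@[11:11]
[12] read 'c'  n1⇒n2  emit P4@[12:12]
[13] read 'a'  n2⇒n3
[14] read 'a'  n3⇒n4  emit P0@[11:14],P2@[13:14]
[15] read 'b'  n4⇒n5 ·f
[16] read 'b'  n5⇒n5 ·f
[17] read 'b'  n5⇒n5 ·f
[18] read 'c'  n5⇒n6  emit P1@[17:18],P4@[18:18]
[19] read 'c'  n6⇒n2 ·f  emit P4@[19:19]
[20] read 'c'  n2⇒n2 ·f  emit P4@[20:20]
[21] read 'a'  n2⇒n3
[22] read 'a'  n3⇒n4  emit P0@[19:22],P2@[21:22]
[23] read 'c'  n4⇒n1 ·f  emit P4@[23:23]
[24] read 'c'  n1⇒n2  emit P4@[24:24]
[25] read 'a'  n2⇒n3
[26] read 'a'  n3⇒n4  emit P0@[23:26],P2@[25:26]
[27] read 'b'  n4⇒n5 ·f
[28] read 'c'  n5⇒n6  emit P1@[27:28],P4@[28:28]
[29] read 'c'  n6⇒n2 ·f  emit P4@[29:29]
[30] read 'b'  n2⇒n9 ·f
[31] read 'a'  n9⇒n10
[32] read 'b'  n10⇒n11  emit P3@[29:32]
[33] read 'c'  n11⇒n6 ·f  emit P1@[32:33],P4@[33:33]
[34] read 'b'  n6⇒n9 ·f
[35] read 'a'  n9⇒n10
[36] read 'b'  n10⇒n11  emit P3@[33:36]
[37] read 'b'  n11⇒n5 ·f
[38] read 'b'  n5⇒n5 ·f
[39] read 'b'  n5⇒n5 ·f

Matches: [[1,1],[1,4],[2,4],[5,2],[6,2],[9,1],[9,4],[11,4],[12,4],[14,0],[14,2],[18,1],[18,4],[19,4],[20,4],[22,0],[22,2],[23,4],[24,4],[26,0],[26,2],[28,1],[28,4],[29,4],[32,3],[33,1],[33,4],[36,3]]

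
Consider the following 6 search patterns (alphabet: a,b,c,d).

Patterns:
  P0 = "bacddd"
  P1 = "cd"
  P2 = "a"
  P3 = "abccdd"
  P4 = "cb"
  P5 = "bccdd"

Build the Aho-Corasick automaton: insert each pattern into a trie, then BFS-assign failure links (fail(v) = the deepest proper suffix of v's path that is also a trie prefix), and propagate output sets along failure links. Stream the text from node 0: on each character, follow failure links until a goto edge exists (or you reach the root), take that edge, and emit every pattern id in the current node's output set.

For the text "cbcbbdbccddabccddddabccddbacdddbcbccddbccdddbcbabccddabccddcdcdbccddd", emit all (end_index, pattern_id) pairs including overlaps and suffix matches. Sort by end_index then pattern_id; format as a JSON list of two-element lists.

Build:
Trie nodes:
  n0 'ε': a→9 b→1 c→7
  n1 'b': a→2 c→16
  n2 'ba': c→3
  n3 'bac': d→4
  n4 'bacd': d→5
  n5 'bacdd': d→6
  n6 'bacddd': ·  ←P0
  n7 'c': b→15 d→8
  n8 'cd': ·  ←P1
  n9 'a': b→10  ←P2
  n10 'ab': c→11
  n11 'abc': c→12
  n12 'abcc': d→13
  n13 'abccd': d→14
  n14 'abccdd': ·  ←P3
  n15 'cb': ·  ←P4
  n16 'bc': c→17
  n17 'bcc': d→18
  n18 'bccd': d→19
  n19 'bccdd': ·  ←P5

Failure links (BFS by depth):
  n1('b'): parent n0 fail=0; on 'b' 0 → fail=0;  out ∅∪∅=∅
  n7('c'): parent n0 fail=0; on 'c' 0 → fail=0;  out ∅∪∅=∅
  n9('a'): parent n0 fail=0; on 'a' 0 → fail=0;  out {2}∪∅={2}
  n2('ba'): parent n1 fail=0; on 'a' 0 → fail=9;  out ∅∪{2}={2}
  n8('cd'): parent n7 fail=0; on 'd' 0 → fail=0;  out {1}∪∅={1}
  n10('ab'): parent n9 fail=0; on 'b' 0 → fail=1;  out ∅∪∅=∅
  n15('cb'): parent n7 fail=0; on 'b' 0 → fail=1;  out {4}∪∅={4}
  n16('bc'): parent n1 fail=0; on 'c' 0 → fail=7;  out ∅∪∅=∅
  n3('bac'): parent n2 fail=9; on 'c' 9→0 → fail=7;  out ∅∪∅=∅
  n11('abc'): parent n10 fail=1; on 'c' 1 → fail=16;  out ∅∪∅=∅
  n17('bcc'): parent n16 fail=7; on 'c' 7→0 → fail=7;  out ∅∪∅=∅
  n4('bacd'): parent n3 fail=7; on 'd' 7 → fail=8;  out ∅∪{1}={1}
  n12('abcc'): parent n11 fail=16; on 'c' 16 → fail=17;  out ∅∪∅=∅
  n18('bccd'): parent n17 fail=7; on 'd' 7 → fail=8;  out ∅∪{1}={1}
  n5('bacdd'): parent n4 fail=8; on 'd' 8→0 → fail=0;  out ∅∪∅=∅
  n13('abccd'): parent n12 fail=17; on 'd' 17 → fail=18;  out ∅∪{1}={1}
  n19('bccdd'): parent n18 fail=8; on 'd' 8→0 → fail=0;  out {5}∪∅={5}
  n6('bacddd'): parent n5 fail=0; on 'd' 0 → fail=0;  out {0}∪∅={0}
  n14('abccdd'): parent n13 fail=18; on 'd' 18 → fail=19;  out {3}∪{5}={3,5}

Run:
pos 0 'c': at 7
pos 1 'b': at 15  emit P4@[0:1]
pos 2 'c': at 16 (fail-walked)
pos 3 'b': at 15 (fail-walked)  emit P4@[2:3]
pos 4 'b': at 1 (fail-walked)
pos 5 'd': at 0 (fail-walked)
pos 6 'b': at 1
pos 7 'c': at 16
pos 8 'c': at 17
pos 9 'd': at 18  emit P1@[8:9]
pos 10 'd': at 19  emit P5@[6:10]
pos 11 'a': at 9 (fail-walked)  emit P2@[11:11]
pos 12 'b': at 10
pos 13 'c': at 11
pos 14 'c': at 12
pos 15 'd': at 13  emit P1@[14:15]
pos 16 'd': at 14  emit P3@[11:16],P5@[12:16]
pos 17 'd': at 0 (fail-walked)
pos 18 'd': at 0
pos 19 'a': at 9  emit P2@[19:19]
pos 20 'b': at 10
pos 21 'c': at 11
pos 22 'c': at 12
pos 23 'd': at 13  emit P1@[22:23]
pos 24 'd': at 14  emit P3@[19:24],P5@[20:24]
pos 25 'b': at 1 (fail-walked)
pos 26 'a': at 2  emit P2@[26:26]
pos 27 'c': at 3
pos 28 'd': at 4  emit P1@[27:28]
pos 29 'd': at 5
pos 30 'd': at 6  emit P0@[25:30]
pos 31 'b': at 1 (fail-walked)
pos 32 'c': at 16
pos 33 'b': at 15 (fail-walked)  emit P4@[32:33]
pos 34 'c': at 16 (fail-walked)
pos 35 'c': at 17
pos 36 'd': at 18  emit P1@[35:36]
pos 37 'd': at 19  emit P5@[33:37]
pos 38 'b': at 1 (fail-walked)
pos 39 'c': at 16
pos 40 'c': at 17
pos 41 'd': at 18  emit P1@[40:41]
pos 42 'd': at 19  emit P5@[38:42]
pos 43 'd': at 0 (fail-walked)
pos 44 'b': at 1
pos 45 'c': at 16
pos 46 'b': at 15 (fail-walked)  emit P4@[45:46]
pos 47 'a': at 2 (fail-walked)  emit P2@[47:47]
pos 48 'b': at 10 (fail-walked)
pos 49 'c': at 11
pos 50 'c': at 12
pos 51 'd': at 13  emit P1@[50:51]
pos 52 'd': at 14  emit P3@[47:52],P5@[48:52]
pos 53 'a': at 9 (fail-walked)  emit P2@[53:53]
pos 54 'b': at 10
pos 55 'c': at 11
pos 56 'c': at 12
pos 57 'd': at 13  emit P1@[56:57]
pos 58 'd': at 14  emit P3@[53:58],P5@[54:58]
pos 59 'c': at 7 (fail-walked)
pos 60 'd': at 8  emit P1@[59:60]
pos 61 'c': at 7 (fail-walked)
pos 62 'd': at 8  emit P1@[61:62]
pos 63 'b': at 1 (fail-walked)
pos 64 'c': at 16
pos 65 'c': at 17
pos 66 'd': at 18  emit P1@[65:66]
pos 67 'd': at 19  emit P5@[63:67]
pos 68 'd': at 0 (fail-walked)

Matches: [[1,4],[3,4],[9,1],[10,5],[11,2],[15,1],[16,3],[16,5],[19,2],[23,1],[24,3],[24,5],[26,2],[28,1],[30,0],[33,4],[36,1],[37,5],[41,1],[42,5],[46,4],[47,2],[51,1],[52,3],[52,5],[53,2],[57,1],[58,3],[58,5],[60,1],[62,1],[66,1],[67,5]]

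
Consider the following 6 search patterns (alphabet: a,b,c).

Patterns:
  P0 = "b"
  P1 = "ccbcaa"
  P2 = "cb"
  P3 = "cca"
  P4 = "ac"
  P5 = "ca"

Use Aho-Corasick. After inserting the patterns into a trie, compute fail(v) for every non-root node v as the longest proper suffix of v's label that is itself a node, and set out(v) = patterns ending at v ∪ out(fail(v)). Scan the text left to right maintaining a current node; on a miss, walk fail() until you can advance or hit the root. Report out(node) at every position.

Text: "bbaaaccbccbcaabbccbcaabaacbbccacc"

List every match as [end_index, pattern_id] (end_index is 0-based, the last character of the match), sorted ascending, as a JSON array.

Construct AC machine:
Trie nodes:
  n0 'ε': a→10 b→1 c→2
  n1 'b': ·  ←P0
  n2 'c': a→12 b→8 c→3
  n3 'cc': a→9 b→4
  n4 'ccb': c→5
  n5 'ccbc': a→6
  n6 'ccbca': a→7
  n7 'ccbcaa': ·  ←P1
  n8 'cb': ·  ←P2
  n9 'cca': ·  ←P3
  n10 'a': c→11
  n11 'ac': ·  ←P4
  n12 'ca': ·  ←P5

BFS fail/out derivation:
  n1('b'): parent n0 fail=0; on 'b' 0 → fail=0;  out {0}∪∅={0}
  n2('c'): parent n0 fail=0; on 'c' 0 → fail=0;  out ∅∪∅=∅
  n10('a'): parent n0 fail=0; on 'a' 0 → fail=0;  out ∅∪∅=∅
  n3('cc'): parent n2 fail=0; on 'c' 0 → fail=2;  out ∅∪∅=∅
  n8('cb'): parent n2 fail=0; on 'b' 0 → fail=1;  out {2}∪{0}={0,2}
  n11('ac'): parent n10 fail=0; on 'c' 0 → fail=2;  out {4}∪∅={4}
  n12('ca'): parent n2 fail=0; on 'a' 0 → fail=10;  out {5}∪∅={5}
  n4('ccb'): parent n3 fail=2; on 'b' 2 → fail=8;  out ∅∪{0,2}={0,2}
  n9('cca'): parent n3 fail=2; on 'a' 2 → fail=12;  out {3}∪{5}={3,5}
  n5('ccbc'): parent n4 fail=8; on 'c' 8→1→0 → fail=2;  out ∅∪∅=∅
  n6('ccbca'): parent n5 fail=2; on 'a' 2 → fail=12;  out ∅∪{5}={5}
  n7('ccbcaa'): parent n6 fail=12; on 'a' 12→10→0 → fail=10;  out {1}∪∅={1}

Scan:
pos 0 'b': at 1  emit P0@[0:0]
pos 1 'b': at 1 (fail-walked)  emit P0@[1:1]
pos 2 'a': at 10 (fail-walked)
pos 3 'a': at 10 (fail-walked)
pos 4 'a': at 10 (fail-walked)
pos 5 'c': at 11  emit P4@[4:5]
pos 6 'c': at 3 (fail-walked)
pos 7 'b': at 4  emit P0@[7:7],P2@[6:7]
pos 8 'c': at 5
pos 9 'c': at 3 (fail-walked)
pos 10 'b': at 4  emit P0@[10:10],P2@[9:10]
pos 11 'c': at 5
pos 12 'a': at 6  emit P5@[11:12]
pos 13 'a': at 7  emit P1@[8:13]
pos 14 'b': at 1 (fail-walked)  emit P0@[14:14]
pos 15 'b': at 1 (fail-walked)  emit P0@[15:15]
pos 16 'c': at 2 (fail-walked)
pos 17 'c': at 3
pos 18 'b': at 4  emit P0@[18:18],P2@[17:18]
pos 19 'c': at 5
pos 20 'a': at 6  emit P5@[19:20]
pos 21 'a': at 7  emit P1@[16:21]
pos 22 'b': at 1 (fail-walked)  emit P0@[22:22]
pos 23 'a': at 10 (fail-walked)
pos 24 'a': at 10 (fail-walked)
pos 25 'c': at 11  emit P4@[24:25]
pos 26 'b': at 8 (fail-walked)  emit P0@[26:26],P2@[25:26]
pos 27 'b': at 1 (fail-walked)  emit P0@[27:27]
pos 28 'c': at 2 (fail-walked)
pos 29 'c': at 3
pos 30 'a': at 9  emit P3@[28:30],P5@[29:30]
pos 31 'c': at 11 (fail-walked)  emit P4@[30:31]
pos 32 'c': at 3 (fail-walked)

Matches: [[0,0],[1,0],[5,4],[7,0],[7,2],[10,0],[10,2],[12,5],[13,1],[14,0],[15,0],[18,0],[18,2],[20,5],[21,1],[22,0],[25,4],[26,0],[26,2],[27,0],[30,3],[30,5],[31,4]]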